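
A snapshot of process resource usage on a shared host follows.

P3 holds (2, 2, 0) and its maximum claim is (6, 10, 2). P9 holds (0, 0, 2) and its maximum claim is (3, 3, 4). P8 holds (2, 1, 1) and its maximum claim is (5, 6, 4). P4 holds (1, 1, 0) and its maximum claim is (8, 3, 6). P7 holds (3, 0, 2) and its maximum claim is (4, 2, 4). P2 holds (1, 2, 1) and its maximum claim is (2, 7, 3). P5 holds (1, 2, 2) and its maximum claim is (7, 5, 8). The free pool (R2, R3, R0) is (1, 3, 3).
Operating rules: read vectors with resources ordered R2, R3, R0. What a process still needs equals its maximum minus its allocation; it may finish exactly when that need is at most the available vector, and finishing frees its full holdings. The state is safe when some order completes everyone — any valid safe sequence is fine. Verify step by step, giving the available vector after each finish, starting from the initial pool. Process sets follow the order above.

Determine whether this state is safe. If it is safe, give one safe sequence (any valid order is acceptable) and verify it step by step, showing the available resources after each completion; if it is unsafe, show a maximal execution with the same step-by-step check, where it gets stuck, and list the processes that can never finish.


The state is UNSAFE.
Key observation: after P7, P9 the pool peaks at (4, 3, 7), and each blocked process is short somewhere: P3 on R3; P8 on R3; P4 on R2; P2 on R3; P5 on R2.
The run P7, P9 cannot be extended any further. Walking it through:
  pool = (1, 3, 3)
  run P7 (needs (1, 2, 2), free (1, 3, 3)); after release of (3, 0, 2) the pool is (4, 3, 5)
  run P9 (needs (3, 3, 2), free (4, 3, 5)); after release of (0, 0, 2) the pool is (4, 3, 7)
  blocked: P3 wants (4, 8, 2), pool (4, 3, 7) — not enough R3
  blocked: P8 wants (3, 5, 3), pool (4, 3, 7) — not enough R3
  blocked: P4 wants (7, 2, 6), pool (4, 3, 7) — not enough R2
  blocked: P2 wants (1, 5, 2), pool (4, 3, 7) — not enough R3
  blocked: P5 wants (6, 3, 6), pool (4, 3, 7) — not enough R2
Processes that can never finish: P3, P8, P4, P2 and P5.


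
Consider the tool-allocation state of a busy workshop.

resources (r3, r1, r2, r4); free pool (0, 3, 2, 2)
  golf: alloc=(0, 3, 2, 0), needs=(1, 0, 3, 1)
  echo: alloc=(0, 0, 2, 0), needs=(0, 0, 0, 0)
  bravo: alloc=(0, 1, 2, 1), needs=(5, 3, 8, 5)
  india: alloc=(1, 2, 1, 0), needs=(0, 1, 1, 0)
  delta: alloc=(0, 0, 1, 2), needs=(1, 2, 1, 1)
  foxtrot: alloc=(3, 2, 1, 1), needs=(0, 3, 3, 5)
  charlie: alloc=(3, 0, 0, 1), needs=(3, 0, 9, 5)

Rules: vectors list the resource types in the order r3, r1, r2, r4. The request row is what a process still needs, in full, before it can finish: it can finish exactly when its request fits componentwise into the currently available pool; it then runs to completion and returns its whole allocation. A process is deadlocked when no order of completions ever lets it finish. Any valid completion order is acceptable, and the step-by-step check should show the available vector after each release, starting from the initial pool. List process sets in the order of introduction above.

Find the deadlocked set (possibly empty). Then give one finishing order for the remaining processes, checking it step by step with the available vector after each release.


Deadlocked set: bravo, foxtrot and charlie.
Key observation: r4 is the bottleneck — with india, golf, delta, echo done the pool holds (1, 8, 8, 4), short of every remaining need.
One completion order for the rest: india, golf, delta, echo. Check, step by step:
  pool = (0, 3, 2, 2)
  india: need (0, 1, 1, 0) fits (0, 3, 2, 2); releases (1, 2, 1, 0), pool now (1, 5, 3, 2)
  golf: need (1, 0, 3, 1) fits (1, 5, 3, 2); releases (0, 3, 2, 0), pool now (1, 8, 5, 2)
  delta: need (1, 2, 1, 1) fits (1, 8, 5, 2); releases (0, 0, 1, 2), pool now (1, 8, 6, 4)
  echo: need (0, 0, 0, 0) fits (1, 8, 6, 4); releases (0, 0, 2, 0), pool now (1, 8, 8, 4)
The stuck group stays short no matter what:
  bravo cannot run: need (5, 3, 8, 5) vs free (1, 8, 8, 4) (insufficient r3 and r4)
  foxtrot cannot run: need (0, 3, 3, 5) vs free (1, 8, 8, 4) (insufficient r4)
  charlie cannot run: need (3, 0, 9, 5) vs free (1, 8, 8, 4) (insufficient r3, r2 and r4)


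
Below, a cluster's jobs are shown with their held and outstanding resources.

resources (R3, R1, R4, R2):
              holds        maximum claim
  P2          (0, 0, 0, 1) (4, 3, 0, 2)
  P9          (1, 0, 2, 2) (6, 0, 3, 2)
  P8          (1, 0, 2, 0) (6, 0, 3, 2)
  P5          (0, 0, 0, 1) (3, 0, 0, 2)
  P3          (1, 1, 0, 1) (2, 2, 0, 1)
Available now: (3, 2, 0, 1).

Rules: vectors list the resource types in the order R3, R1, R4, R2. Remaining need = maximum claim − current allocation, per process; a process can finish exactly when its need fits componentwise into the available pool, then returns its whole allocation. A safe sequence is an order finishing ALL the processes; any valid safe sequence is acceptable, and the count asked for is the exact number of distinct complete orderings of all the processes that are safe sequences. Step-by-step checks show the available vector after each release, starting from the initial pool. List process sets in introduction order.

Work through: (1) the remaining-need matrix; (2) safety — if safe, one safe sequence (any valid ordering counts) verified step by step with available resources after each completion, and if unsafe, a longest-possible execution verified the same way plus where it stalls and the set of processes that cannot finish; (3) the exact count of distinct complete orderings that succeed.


(1) Outstanding need per process (order R3, R1, R4, R2):
  P2: (4, 3, 0, 1)
  P9: (5, 0, 1, 0)
  P8: (5, 0, 1, 2)
  P5: (3, 0, 0, 1)
  P3: (1, 1, 0, 0)
(2) UNSAFE — no complete ordering exists.
Key observation: the wall is R3: completing P5, P3, P2 brings the pool only to (4, 3, 0, 4), and all the rest need more.
The run P5, P3, P2 cannot be extended any further. Verifying each step:
  pool = (3, 2, 0, 1)
  P5: need (3, 0, 0, 1) fits (3, 2, 0, 1); releases (0, 0, 0, 1), pool now (3, 2, 0, 2)
  P3: need (1, 1, 0, 0) fits (3, 2, 0, 2); releases (1, 1, 0, 1), pool now (4, 3, 0, 3)
  P2: need (4, 3, 0, 1) fits (4, 3, 0, 3); releases (0, 0, 0, 1), pool now (4, 3, 0, 4)
  P9 cannot run: need (5, 0, 1, 0) vs free (4, 3, 0, 4) (insufficient R3 and R4)
  P8 cannot run: need (5, 0, 1, 2) vs free (4, 3, 0, 4) (insufficient R3 and R4)
Never able to finish: P9 and P8.
(3) The exact count: 0 of the possible complete orderings are safe sequences.


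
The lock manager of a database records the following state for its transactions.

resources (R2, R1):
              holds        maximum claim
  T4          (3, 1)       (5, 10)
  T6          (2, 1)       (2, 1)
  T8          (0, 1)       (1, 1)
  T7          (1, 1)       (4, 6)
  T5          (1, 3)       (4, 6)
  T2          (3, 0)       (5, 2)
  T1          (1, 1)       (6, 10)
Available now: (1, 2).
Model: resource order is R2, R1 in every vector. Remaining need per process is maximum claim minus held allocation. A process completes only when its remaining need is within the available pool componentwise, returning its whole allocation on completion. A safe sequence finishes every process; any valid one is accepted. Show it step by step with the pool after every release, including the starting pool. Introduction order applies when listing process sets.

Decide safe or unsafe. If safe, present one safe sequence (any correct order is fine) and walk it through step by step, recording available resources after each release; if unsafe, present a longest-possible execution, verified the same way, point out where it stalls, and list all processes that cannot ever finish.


The state is UNSAFE.
Key observation: the wall is R1: completing T6, T5, T8, T7, T2 brings the pool only to (8, 8), and all the rest need more.
Going as far as possible: T6, T5, T8, T7, T2; after that, nothing fits. Step-by-step check:
  pool = (1, 2)
  T6 needs (0, 0) <= (1, 2) -> finishes; pool += (2, 1) = (3, 3)
  T5 needs (3, 3) <= (3, 3) -> finishes; pool += (1, 3) = (4, 6)
  T8 needs (1, 0) <= (4, 6) -> finishes; pool += (0, 1) = (4, 7)
  T7 needs (3, 5) <= (4, 7) -> finishes; pool += (1, 1) = (5, 8)
  T2 needs (2, 2) <= (5, 8) -> finishes; pool += (3, 0) = (8, 8)
  T4 still needs (2, 9) but only (8, 8) is free — short on R1
  T1 still needs (5, 9) but only (8, 8) is free — short on R1
Permanently blocked: T4 and T1.


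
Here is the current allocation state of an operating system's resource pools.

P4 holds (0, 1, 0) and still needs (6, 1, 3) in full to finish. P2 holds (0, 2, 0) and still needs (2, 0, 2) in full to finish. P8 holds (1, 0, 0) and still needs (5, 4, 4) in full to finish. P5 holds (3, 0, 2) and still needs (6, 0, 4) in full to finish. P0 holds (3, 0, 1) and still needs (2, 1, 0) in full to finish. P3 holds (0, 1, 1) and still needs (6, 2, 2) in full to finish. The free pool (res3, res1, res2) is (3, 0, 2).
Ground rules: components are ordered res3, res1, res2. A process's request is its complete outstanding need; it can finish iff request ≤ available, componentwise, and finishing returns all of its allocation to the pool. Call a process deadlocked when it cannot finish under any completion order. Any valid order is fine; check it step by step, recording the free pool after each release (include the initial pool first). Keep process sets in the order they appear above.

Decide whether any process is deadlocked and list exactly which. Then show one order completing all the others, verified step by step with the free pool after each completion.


The deadlocked set is empty.
Key observation: P2 can run right away; the returned allocation unlocks the remaining processes in turn.
A valid finishing order for the others: P2, P0, P4, P3, P8, P5. Check, step by step:
  pool = (3, 0, 2)
  P2 needs (2, 0, 2) <= (3, 0, 2) -> finishes; pool += (0, 2, 0) = (3, 2, 2)
  P0 needs (2, 1, 0) <= (3, 2, 2) -> finishes; pool += (3, 0, 1) = (6, 2, 3)
  P4 needs (6, 1, 3) <= (6, 2, 3) -> finishes; pool += (0, 1, 0) = (6, 3, 3)
  P3 needs (6, 2, 2) <= (6, 3, 3) -> finishes; pool += (0, 1, 1) = (6, 4, 4)
  P8 needs (5, 4, 4) <= (6, 4, 4) -> finishes; pool += (1, 0, 0) = (7, 4, 4)
  P5 needs (6, 0, 4) <= (7, 4, 4) -> finishes; pool += (3, 0, 2) = (10, 4, 6)


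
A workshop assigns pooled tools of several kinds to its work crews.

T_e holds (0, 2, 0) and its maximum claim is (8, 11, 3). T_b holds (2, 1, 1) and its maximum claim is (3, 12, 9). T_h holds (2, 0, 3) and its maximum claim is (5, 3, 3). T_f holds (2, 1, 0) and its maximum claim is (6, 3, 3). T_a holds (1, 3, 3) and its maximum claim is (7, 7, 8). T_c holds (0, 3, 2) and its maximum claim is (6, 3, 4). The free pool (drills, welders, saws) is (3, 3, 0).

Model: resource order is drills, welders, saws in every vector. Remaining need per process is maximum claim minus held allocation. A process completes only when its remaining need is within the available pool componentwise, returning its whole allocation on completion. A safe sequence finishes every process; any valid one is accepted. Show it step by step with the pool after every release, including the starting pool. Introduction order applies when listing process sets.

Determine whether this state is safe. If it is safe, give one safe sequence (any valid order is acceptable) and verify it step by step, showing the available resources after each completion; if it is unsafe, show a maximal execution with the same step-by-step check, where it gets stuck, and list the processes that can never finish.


The state is SAFE; one workable sequence: T_h, T_f, T_c, T_a, T_e, T_b.
Key observation: T_h is the earliest step where a requested resource binds exactly: need (3, 3, 0), pool (3, 3, 0) at its turn.
Check, step by step:
  pool = (3, 3, 0)
  T_h needs (3, 3, 0) <= (3, 3, 0) -> finishes; pool += (2, 0, 3) = (5, 3, 3)
  T_f needs (4, 2, 3) <= (5, 3, 3) -> finishes; pool += (2, 1, 0) = (7, 4, 3)
  T_c needs (6, 0, 2) <= (7, 4, 3) -> finishes; pool += (0, 3, 2) = (7, 7, 5)
  T_a needs (6, 4, 5) <= (7, 7, 5) -> finishes; pool += (1, 3, 3) = (8, 10, 8)
  T_e needs (8, 9, 3) <= (8, 10, 8) -> finishes; pool += (0, 2, 0) = (8, 12, 8)
  T_b needs (1, 11, 8) <= (8, 12, 8) -> finishes; pool += (2, 1, 1) = (10, 13, 9)


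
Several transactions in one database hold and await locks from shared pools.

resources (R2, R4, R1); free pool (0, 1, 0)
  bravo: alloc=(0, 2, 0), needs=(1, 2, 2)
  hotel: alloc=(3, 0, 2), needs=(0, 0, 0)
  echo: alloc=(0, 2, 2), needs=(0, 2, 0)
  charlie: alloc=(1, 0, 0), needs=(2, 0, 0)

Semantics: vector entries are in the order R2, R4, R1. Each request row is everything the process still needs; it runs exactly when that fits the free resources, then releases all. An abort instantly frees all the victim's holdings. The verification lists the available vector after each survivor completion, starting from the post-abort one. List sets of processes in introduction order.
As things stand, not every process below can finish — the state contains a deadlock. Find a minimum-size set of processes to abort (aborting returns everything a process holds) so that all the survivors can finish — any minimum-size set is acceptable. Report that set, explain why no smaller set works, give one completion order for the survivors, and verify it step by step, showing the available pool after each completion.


Minimum abort set: bravo.
Key observation: echo was stuck for good until bravo gave back (0, 2, 0); in the order shown it finishes at step 1.
Why nothing smaller works: aborting no one leaves the state deadlocked as given.
Survivors finish in the order: echo, hotel, charlie. Check, step by step (pool after the aborts first):
  pool = (0, 3, 0)
  echo needs (0, 2, 0) <= (0, 3, 0) -> finishes; pool += (0, 2, 2) = (0, 5, 2)
  hotel needs (0, 0, 0) <= (0, 5, 2) -> finishes; pool += (3, 0, 2) = (3, 5, 4)
  charlie needs (2, 0, 0) <= (3, 5, 4) -> finishes; pool += (1, 0, 0) = (4, 5, 4)


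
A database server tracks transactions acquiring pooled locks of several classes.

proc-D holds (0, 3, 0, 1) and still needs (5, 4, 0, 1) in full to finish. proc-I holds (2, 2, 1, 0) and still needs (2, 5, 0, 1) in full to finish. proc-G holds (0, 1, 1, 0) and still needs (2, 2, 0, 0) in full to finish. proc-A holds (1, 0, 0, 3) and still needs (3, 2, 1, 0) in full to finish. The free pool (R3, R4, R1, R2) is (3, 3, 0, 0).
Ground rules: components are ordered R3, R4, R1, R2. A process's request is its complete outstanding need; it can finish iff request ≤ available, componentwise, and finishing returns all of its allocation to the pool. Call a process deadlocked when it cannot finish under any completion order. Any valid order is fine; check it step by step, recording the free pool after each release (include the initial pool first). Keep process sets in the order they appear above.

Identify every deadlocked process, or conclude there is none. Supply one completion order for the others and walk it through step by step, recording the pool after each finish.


Deadlocked: proc-D and proc-I.
Key observation: after proc-G, proc-A the pool peaks at (4, 4, 1, 3), and each blocked process is short somewhere: proc-D on R3; proc-I on R4.
The rest can finish in the order proc-G, proc-A. Check, step by step:
  pool = (3, 3, 0, 0)
  proc-G needs (2, 2, 0, 0) <= (3, 3, 0, 0) -> finishes; pool += (0, 1, 1, 0) = (3, 4, 1, 0)
  proc-A needs (3, 2, 1, 0) <= (3, 4, 1, 0) -> finishes; pool += (1, 0, 0, 3) = (4, 4, 1, 3)
The blocked processes can never fit:
  blocked: proc-D wants (5, 4, 0, 1), pool (4, 4, 1, 3) — not enough R3
  blocked: proc-I wants (2, 5, 0, 1), pool (4, 4, 1, 3) — not enough R4


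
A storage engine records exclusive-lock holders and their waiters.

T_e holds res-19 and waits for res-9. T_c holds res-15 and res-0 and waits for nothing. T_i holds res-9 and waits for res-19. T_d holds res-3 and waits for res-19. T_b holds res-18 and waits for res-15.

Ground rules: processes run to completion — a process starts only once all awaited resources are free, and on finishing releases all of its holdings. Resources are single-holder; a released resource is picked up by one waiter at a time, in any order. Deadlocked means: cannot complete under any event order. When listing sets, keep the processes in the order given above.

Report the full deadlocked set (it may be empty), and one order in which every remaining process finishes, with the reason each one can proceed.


Deadlocked: T_e, T_i and T_d.
Key observation: the knot is the closed ring of waits T_e -> T_i -> T_e; T_d waits into the deadlock from upstream.
The rest can finish in the order T_c, T_b.
Walking it through:
  run T_c (it waits on nothing); releases res-15 and res-0
  T_b waits on res-15 — all released -> runs and releases res-18


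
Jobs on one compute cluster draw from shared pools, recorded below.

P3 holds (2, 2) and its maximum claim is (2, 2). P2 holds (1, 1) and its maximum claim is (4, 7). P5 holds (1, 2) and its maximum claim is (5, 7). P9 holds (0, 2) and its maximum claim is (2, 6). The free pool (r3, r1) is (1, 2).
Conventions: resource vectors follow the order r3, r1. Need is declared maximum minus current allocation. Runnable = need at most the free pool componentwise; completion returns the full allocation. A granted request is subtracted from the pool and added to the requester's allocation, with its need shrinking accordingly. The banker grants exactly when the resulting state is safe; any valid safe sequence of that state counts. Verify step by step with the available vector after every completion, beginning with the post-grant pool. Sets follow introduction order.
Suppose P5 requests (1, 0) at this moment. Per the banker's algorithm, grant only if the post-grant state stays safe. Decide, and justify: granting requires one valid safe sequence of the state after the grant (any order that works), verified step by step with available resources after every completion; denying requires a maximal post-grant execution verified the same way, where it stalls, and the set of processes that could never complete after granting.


DENY. Granting would leave the state unsafe.
Key observation: no order helps: past P3, P9, the free pool tops out at (2, 6), below what each blocked process needs in r3.
Pretend the grant happened; the run P3, P9 goes as far as possible. Walking it through:
  pool = (0, 2)
  P3 needs (0, 0) <= (0, 2) -> finishes; pool += (2, 2) = (2, 4)
  P9 needs (2, 4) <= (2, 4) -> finishes; pool += (0, 2) = (2, 6)
  P2 cannot run: need (3, 6) vs free (2, 6) (insufficient r3)
  P5 cannot run: need (3, 5) vs free (2, 6) (insufficient r3)
Processes that could never finish after the grant: P2 and P5.


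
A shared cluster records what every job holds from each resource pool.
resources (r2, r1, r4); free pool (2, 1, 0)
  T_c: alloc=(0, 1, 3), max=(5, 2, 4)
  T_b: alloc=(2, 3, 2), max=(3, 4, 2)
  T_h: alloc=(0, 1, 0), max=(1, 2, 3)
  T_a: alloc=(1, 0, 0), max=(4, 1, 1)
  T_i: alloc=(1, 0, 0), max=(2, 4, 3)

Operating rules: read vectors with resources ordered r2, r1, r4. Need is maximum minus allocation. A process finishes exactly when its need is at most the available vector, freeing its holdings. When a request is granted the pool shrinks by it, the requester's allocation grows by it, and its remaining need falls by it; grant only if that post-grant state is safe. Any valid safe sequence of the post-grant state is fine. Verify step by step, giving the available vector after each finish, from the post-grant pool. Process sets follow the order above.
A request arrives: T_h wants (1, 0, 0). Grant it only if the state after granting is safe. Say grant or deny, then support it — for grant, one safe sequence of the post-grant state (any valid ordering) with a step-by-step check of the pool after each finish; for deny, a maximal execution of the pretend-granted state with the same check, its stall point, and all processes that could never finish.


DENY. Granting would leave the state unsafe.
Key observation: after T_b, T_a the pool peaks at (4, 4, 2), and each blocked process is short somewhere: T_c on r2; T_h on r4; T_i on r4.
After a pretend grant, a maximal execution: T_b, T_a — then nothing else fits. Verifying each step:
  pool = (1, 1, 0)
  T_b needs (1, 1, 0) <= (1, 1, 0) -> finishes; pool += (2, 3, 2) = (3, 4, 2)
  T_a needs (3, 1, 1) <= (3, 4, 2) -> finishes; pool += (1, 0, 0) = (4, 4, 2)
  T_c still needs (5, 1, 1) but only (4, 4, 2) is free — short on r2
  T_h still needs (0, 1, 3) but only (4, 4, 2) is free — short on r4
  T_i still needs (1, 4, 3) but only (4, 4, 2) is free — short on r4
Processes that could never finish after the grant: T_c, T_h and T_i.


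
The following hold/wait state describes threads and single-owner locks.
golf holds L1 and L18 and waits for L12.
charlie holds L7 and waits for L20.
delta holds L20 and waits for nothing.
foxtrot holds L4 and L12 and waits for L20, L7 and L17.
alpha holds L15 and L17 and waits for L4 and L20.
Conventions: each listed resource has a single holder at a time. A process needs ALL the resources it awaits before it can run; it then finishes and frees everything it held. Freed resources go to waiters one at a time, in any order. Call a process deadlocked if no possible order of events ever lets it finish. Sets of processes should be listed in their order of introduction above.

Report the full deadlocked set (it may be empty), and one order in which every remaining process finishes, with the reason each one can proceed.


The deadlocked set is golf, foxtrot and alpha.
Key observation: along foxtrot -> alpha -> foxtrot, each member waits on what the next one holds — a deadlock; golf waits into the deadlock from upstream.
One completion order for the rest: delta, charlie.
Walking it through:
  run delta (it waits on nothing); releases L20
  charlie: everything it awaited (L20) is free; runs, freeing L7


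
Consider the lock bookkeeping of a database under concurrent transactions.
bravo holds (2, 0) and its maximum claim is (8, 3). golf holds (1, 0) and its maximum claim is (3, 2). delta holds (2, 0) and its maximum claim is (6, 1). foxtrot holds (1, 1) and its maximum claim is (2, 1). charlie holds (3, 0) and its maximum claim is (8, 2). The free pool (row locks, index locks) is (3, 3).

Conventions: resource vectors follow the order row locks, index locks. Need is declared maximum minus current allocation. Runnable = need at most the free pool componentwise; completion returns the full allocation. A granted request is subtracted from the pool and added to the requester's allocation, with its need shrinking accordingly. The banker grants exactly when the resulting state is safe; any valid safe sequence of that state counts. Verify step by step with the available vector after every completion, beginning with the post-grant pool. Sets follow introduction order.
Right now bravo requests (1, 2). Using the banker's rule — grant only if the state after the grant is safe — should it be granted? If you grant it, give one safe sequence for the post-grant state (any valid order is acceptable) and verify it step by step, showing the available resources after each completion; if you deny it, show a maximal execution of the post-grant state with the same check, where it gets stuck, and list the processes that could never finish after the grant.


GRANT — the state after the grant stays safe, e.g. via foxtrot, golf, delta, charlie, bravo.
Key observation: after the grant the pool drops to (2, 1), which still lets foxtrot finish first and unwind the rest.
Check on the post-grant state, step by step:
  pool = (2, 1)
  foxtrot needs (1, 0) <= (2, 1) -> finishes; pool += (1, 1) = (3, 2)
  golf needs (2, 2) <= (3, 2) -> finishes; pool += (1, 0) = (4, 2)
  delta needs (4, 1) <= (4, 2) -> finishes; pool += (2, 0) = (6, 2)
  charlie needs (5, 2) <= (6, 2) -> finishes; pool += (3, 0) = (9, 2)
  bravo needs (5, 1) <= (9, 2) -> finishes; pool += (3, 2) = (12, 4)


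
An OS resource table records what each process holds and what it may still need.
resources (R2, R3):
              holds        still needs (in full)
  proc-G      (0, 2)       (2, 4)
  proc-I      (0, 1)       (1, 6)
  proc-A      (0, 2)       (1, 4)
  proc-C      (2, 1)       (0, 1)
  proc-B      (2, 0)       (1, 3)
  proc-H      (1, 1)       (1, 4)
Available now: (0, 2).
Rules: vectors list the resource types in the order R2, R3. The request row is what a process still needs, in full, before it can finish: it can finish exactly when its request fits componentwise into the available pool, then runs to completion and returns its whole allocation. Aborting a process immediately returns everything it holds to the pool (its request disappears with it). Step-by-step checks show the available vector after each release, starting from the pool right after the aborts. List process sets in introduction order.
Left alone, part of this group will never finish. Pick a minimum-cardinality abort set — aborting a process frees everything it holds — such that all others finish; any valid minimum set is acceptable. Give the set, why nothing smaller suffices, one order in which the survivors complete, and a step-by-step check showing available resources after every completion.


Minimum abort set: proc-I.
Key observation: no ordering could ever have run proc-G before the abort of proc-I; with (0, 1) back in the pool it fits at step 2.
No smaller set exists: with zero aborts the deadlock remains.
Survivors finish in the order: proc-C, proc-G, proc-B, proc-A, proc-H. Check, step by step (pool after the aborts first):
  pool = (0, 3)
  proc-C: need (0, 1) fits (0, 3); releases (2, 1), pool now (2, 4)
  proc-G: need (2, 4) fits (2, 4); releases (0, 2), pool now (2, 6)
  proc-B: need (1, 3) fits (2, 6); releases (2, 0), pool now (4, 6)
  proc-A: need (1, 4) fits (4, 6); releases (0, 2), pool now (4, 8)
  proc-H: need (1, 4) fits (4, 8); releases (1, 1), pool now (5, 9)


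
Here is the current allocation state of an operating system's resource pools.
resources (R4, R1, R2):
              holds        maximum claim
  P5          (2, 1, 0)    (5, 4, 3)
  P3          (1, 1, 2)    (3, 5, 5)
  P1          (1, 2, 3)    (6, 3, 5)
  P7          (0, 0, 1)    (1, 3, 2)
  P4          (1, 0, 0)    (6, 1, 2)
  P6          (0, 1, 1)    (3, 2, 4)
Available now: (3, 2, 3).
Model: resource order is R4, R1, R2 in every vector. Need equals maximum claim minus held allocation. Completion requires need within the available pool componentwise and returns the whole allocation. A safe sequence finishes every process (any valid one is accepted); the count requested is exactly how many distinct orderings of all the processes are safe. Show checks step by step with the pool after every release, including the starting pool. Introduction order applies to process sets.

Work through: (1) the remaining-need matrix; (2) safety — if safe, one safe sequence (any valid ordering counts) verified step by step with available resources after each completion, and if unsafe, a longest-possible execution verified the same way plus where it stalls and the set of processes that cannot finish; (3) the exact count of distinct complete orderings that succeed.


(1) Need matrix, components ordered R4, R1, R2:
  P5: (3, 3, 3)
  P3: (2, 4, 3)
  P1: (5, 1, 2)
  P7: (1, 3, 1)
  P4: (5, 1, 2)
  P6: (3, 1, 3)
(2) SAFE — a valid safe sequence is P6, P5, P4, P7, P1, P3.
Key observation: reading the order forward, P6 is the first process whose need (3, 1, 3) meets the free pool (3, 2, 3) exactly on a resource it requests.
Walking it through:
  pool = (3, 2, 3)
  P6: need (3, 1, 3) fits (3, 2, 3); releases (0, 1, 1), pool now (3, 3, 4)
  P5: need (3, 3, 3) fits (3, 3, 4); releases (2, 1, 0), pool now (5, 4, 4)
  P4: need (5, 1, 2) fits (5, 4, 4); releases (1, 0, 0), pool now (6, 4, 4)
  P7: need (1, 3, 1) fits (6, 4, 4); releases (0, 0, 1), pool now (6, 4, 5)
  P1: need (5, 1, 2) fits (6, 4, 5); releases (1, 2, 3), pool now (7, 6, 8)
  P3: need (2, 4, 3) fits (7, 6, 8); releases (1, 1, 2), pool now (8, 7, 10)
(3) Precisely 30 of the possible complete orderings are safe sequences.


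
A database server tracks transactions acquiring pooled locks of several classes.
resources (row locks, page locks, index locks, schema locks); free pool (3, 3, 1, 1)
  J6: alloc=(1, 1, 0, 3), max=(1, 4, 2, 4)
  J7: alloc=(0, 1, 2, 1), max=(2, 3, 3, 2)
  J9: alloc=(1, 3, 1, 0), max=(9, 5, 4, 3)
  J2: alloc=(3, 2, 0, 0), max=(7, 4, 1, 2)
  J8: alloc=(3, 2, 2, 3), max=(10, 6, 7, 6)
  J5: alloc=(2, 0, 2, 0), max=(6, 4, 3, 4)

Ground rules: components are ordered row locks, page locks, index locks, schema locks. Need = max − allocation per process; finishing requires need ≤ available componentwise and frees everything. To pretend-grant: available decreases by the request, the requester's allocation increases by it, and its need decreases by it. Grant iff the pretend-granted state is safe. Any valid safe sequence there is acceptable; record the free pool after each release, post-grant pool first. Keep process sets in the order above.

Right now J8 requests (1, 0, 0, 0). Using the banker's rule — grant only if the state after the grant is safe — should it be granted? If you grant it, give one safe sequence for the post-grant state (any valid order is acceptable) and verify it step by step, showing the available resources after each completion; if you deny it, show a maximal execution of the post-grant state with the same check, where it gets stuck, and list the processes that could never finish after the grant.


DENY. Granting would leave the state unsafe.
Key observation: J7, J6 can finish, but then (3, 5, 3, 5) is all there is, and the blocked group's row locks demands exceed it.
On the post-grant state, J7, J6 is a maximal run — nothing extends it. Step-by-step check:
  pool = (2, 3, 1, 1)
  run J7 (needs (2, 2, 1, 1), free (2, 3, 1, 1)); after release of (0, 1, 2, 1) the pool is (2, 4, 3, 2)
  run J6 (needs (0, 3, 2, 1), free (2, 4, 3, 2)); after release of (1, 1, 0, 3) the pool is (3, 5, 3, 5)
  J9 still needs (8, 2, 3, 3) but only (3, 5, 3, 5) is free — short on row locks
  J2 still needs (4, 2, 1, 2) but only (3, 5, 3, 5) is free — short on row locks
  J8 still needs (6, 4, 5, 3) but only (3, 5, 3, 5) is free — short on row locks and index locks
  J5 still needs (4, 4, 1, 4) but only (3, 5, 3, 5) is free — short on row locks
Processes that could never finish after the grant: J9, J2, J8 and J5.


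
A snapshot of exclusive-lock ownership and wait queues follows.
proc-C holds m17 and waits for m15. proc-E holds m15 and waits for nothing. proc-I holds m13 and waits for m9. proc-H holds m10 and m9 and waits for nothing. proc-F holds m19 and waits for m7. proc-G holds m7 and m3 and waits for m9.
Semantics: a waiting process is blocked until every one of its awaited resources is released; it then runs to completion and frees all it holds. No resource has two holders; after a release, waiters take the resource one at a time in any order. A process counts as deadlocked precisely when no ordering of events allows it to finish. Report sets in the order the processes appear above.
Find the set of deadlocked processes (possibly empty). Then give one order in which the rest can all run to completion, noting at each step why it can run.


Nothing here is deadlocked.
Key observation: the wait graph is acyclic; completion cascades from the unblocked processes through everyone else.
A valid finishing order for the others: proc-H, proc-G, proc-E, proc-C, proc-I, proc-F.
Check, step by step:
  run proc-H (it waits on nothing); releases m10 and m9
  proc-G waits on m9 — all released -> runs and releases m7 and m3
  run proc-E (it waits on nothing); releases m15
  proc-C waits on m15 — all released -> runs and releases m17
  proc-I waits on m9 — all released -> runs and releases m13
  proc-F waits on m7 — all released -> runs and releases m19


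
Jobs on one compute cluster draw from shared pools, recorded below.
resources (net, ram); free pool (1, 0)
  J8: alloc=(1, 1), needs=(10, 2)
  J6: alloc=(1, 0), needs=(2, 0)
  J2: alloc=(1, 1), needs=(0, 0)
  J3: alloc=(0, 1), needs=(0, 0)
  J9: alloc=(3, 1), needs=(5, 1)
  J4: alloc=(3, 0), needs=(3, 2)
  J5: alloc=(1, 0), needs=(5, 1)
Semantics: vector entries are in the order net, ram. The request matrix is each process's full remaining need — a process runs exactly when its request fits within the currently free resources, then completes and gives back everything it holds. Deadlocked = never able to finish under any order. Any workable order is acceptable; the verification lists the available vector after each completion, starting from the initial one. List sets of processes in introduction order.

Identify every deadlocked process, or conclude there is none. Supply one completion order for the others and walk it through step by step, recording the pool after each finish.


The deadlocked set is empty.
Key observation: J2 fits the free pool immediately, and its release cascades until everyone finishes.
The rest can finish in the order J2, J3, J6, J4, J5, J9, J8. Check, step by step:
  pool = (1, 0)
  J2 needs (0, 0) <= (1, 0) -> finishes; pool += (1, 1) = (2, 1)
  J3 needs (0, 0) <= (2, 1) -> finishes; pool += (0, 1) = (2, 2)
  J6 needs (2, 0) <= (2, 2) -> finishes; pool += (1, 0) = (3, 2)
  J4 needs (3, 2) <= (3, 2) -> finishes; pool += (3, 0) = (6, 2)
  J5 needs (5, 1) <= (6, 2) -> finishes; pool += (1, 0) = (7, 2)
  J9 needs (5, 1) <= (7, 2) -> finishes; pool += (3, 1) = (10, 3)
  J8 needs (10, 2) <= (10, 3) -> finishes; pool += (1, 1) = (11, 4)


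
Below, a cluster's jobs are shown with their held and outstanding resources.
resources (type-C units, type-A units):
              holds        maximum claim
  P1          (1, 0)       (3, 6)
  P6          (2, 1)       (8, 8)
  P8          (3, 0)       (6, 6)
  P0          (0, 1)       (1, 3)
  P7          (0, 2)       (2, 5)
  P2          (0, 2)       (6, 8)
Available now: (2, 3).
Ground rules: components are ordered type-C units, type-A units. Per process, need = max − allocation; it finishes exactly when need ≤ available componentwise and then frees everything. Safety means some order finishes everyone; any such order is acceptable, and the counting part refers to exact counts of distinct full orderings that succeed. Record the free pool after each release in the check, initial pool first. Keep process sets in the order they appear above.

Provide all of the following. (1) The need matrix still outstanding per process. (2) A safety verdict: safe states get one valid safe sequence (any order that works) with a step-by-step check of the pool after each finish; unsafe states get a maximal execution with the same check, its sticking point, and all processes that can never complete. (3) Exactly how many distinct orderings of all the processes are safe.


(1) Need matrix, components ordered type-C units, type-A units:
  P1: (2, 6)
  P6: (6, 7)
  P8: (3, 6)
  P0: (1, 2)
  P7: (2, 3)
  P2: (6, 6)
(2) SAFE. One safe sequence: P0, P7, P1, P8, P2, P6.
Key observation: the order's first zero-slack moment is P7 ((2, 3) needed, (2, 4) free — a requested resource with nothing to spare).
Check, step by step:
  pool = (2, 3)
  P0 needs (1, 2) <= (2, 3) -> finishes; pool += (0, 1) = (2, 4)
  P7 needs (2, 3) <= (2, 4) -> finishes; pool += (0, 2) = (2, 6)
  P1 needs (2, 6) <= (2, 6) -> finishes; pool += (1, 0) = (3, 6)
  P8 needs (3, 6) <= (3, 6) -> finishes; pool += (3, 0) = (6, 6)
  P2 needs (6, 6) <= (6, 6) -> finishes; pool += (0, 2) = (6, 8)
  P6 needs (6, 7) <= (6, 8) -> finishes; pool += (2, 1) = (8, 9)
(3) The exact count: 2 of the possible complete orderings are safe sequences.


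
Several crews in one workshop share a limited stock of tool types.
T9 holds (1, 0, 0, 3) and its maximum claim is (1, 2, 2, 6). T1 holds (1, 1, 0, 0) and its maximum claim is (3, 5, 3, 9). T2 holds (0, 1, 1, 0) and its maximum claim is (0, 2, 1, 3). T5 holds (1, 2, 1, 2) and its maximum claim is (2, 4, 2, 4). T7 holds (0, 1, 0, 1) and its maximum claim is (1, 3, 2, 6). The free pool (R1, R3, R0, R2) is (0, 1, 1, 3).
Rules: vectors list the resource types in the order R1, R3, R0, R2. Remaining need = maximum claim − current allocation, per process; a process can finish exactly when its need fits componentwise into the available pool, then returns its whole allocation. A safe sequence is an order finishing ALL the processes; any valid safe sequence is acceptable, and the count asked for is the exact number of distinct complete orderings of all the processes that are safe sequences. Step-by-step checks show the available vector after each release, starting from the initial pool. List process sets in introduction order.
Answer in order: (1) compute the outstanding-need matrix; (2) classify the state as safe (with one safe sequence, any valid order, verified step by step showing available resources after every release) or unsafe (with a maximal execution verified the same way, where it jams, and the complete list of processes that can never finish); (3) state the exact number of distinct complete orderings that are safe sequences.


(1) Remaining need (order R1, R3, R0, R2):
  T9: (0, 2, 2, 3)
  T1: (2, 4, 3, 9)
  T2: (0, 1, 0, 3)
  T5: (1, 2, 1, 2)
  T7: (1, 2, 2, 5)
(2) SAFE. One safe sequence: T2, T9, T5, T7, T1.
Key observation: T2 marks the first exact bind of the order: its need (0, 1, 0, 3) fits the free (0, 1, 1, 3) with zero slack on a requested resource.
Verifying each step:
  pool = (0, 1, 1, 3)
  run T2 (needs (0, 1, 0, 3), free (0, 1, 1, 3)); after release of (0, 1, 1, 0) the pool is (0, 2, 2, 3)
  run T9 (needs (0, 2, 2, 3), free (0, 2, 2, 3)); after release of (1, 0, 0, 3) the pool is (1, 2, 2, 6)
  run T5 (needs (1, 2, 1, 2), free (1, 2, 2, 6)); after release of (1, 2, 1, 2) the pool is (2, 4, 3, 8)
  run T7 (needs (1, 2, 2, 5), free (2, 4, 3, 8)); after release of (0, 1, 0, 1) the pool is (2, 5, 3, 9)
  run T1 (needs (2, 4, 3, 9), free (2, 5, 3, 9)); after release of (1, 1, 0, 0) the pool is (3, 6, 3, 9)
(3) Precisely 2 of the possible complete orderings are safe sequences.


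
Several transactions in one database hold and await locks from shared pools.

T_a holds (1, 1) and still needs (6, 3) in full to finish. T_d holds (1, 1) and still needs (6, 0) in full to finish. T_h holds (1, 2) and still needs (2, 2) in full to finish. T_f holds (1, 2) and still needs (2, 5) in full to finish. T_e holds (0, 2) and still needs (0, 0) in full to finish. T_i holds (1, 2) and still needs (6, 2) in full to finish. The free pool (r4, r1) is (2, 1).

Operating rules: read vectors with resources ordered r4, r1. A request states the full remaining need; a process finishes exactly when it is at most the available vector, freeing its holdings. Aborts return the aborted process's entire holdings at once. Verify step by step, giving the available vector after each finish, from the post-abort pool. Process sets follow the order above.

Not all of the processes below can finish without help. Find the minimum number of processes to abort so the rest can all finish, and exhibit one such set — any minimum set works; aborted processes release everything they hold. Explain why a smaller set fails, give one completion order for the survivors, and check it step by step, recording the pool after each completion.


Minimum abort set: T_d and T_i.
Key observation: T_a had no path to completion before; after the abort of T_d and T_i ((2, 3) returned), step 4 is where it fits.
Minimality, checking each single-abort alternative: T_a alone leaves T_d blocked (short on r4); T_d alone leaves T_a blocked (short on r4); T_h alone leaves T_a blocked (short on r4); T_f alone leaves T_a blocked (short on r4); T_e alone leaves T_a blocked (short on r4); T_i alone leaves T_a blocked (short on r4).
Survivors finish in the order: T_h, T_e, T_f, T_a. Step-by-step check (pool after the aborts first):
  pool = (4, 4)
  T_h needs (2, 2) <= (4, 4) -> finishes; pool += (1, 2) = (5, 6)
  T_e needs (0, 0) <= (5, 6) -> finishes; pool += (0, 2) = (5, 8)
  T_f needs (2, 5) <= (5, 8) -> finishes; pool += (1, 2) = (6, 10)
  T_a needs (6, 3) <= (6, 10) -> finishes; pool += (1, 1) = (7, 11)


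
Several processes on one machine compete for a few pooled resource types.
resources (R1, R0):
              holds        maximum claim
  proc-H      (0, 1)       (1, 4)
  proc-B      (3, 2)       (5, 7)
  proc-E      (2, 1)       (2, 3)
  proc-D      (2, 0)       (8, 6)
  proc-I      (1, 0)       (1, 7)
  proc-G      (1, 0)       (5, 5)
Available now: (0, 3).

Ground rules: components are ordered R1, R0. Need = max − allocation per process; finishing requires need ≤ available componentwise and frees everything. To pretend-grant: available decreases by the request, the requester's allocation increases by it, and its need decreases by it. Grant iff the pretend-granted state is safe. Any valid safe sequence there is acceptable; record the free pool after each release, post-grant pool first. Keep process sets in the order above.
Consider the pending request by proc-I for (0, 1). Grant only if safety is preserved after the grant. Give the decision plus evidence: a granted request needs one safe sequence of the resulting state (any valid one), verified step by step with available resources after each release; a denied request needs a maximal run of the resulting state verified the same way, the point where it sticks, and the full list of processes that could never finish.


DENY — the pretend-granted state is unsafe.
Key observation: once proc-E, proc-H finish, the pool peaks at (2, 4) — and every remaining process still needs more R0 than that.
On the post-grant state, proc-E, proc-H is a maximal run — nothing extends it. Check, step by step:
  pool = (0, 2)
  proc-E needs (0, 2) <= (0, 2) -> finishes; pool += (2, 1) = (2, 3)
  proc-H needs (1, 3) <= (2, 3) -> finishes; pool += (0, 1) = (2, 4)
  proc-B still needs (2, 5) but only (2, 4) is free — short on R0
  proc-D still needs (6, 6) but only (2, 4) is free — short on R1 and R0
  proc-I still needs (0, 6) but only (2, 4) is free — short on R0
  proc-G still needs (4, 5) but only (2, 4) is free — short on R1 and R0
Post-grant, the permanently blocked set is proc-B, proc-D, proc-I and proc-G.
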